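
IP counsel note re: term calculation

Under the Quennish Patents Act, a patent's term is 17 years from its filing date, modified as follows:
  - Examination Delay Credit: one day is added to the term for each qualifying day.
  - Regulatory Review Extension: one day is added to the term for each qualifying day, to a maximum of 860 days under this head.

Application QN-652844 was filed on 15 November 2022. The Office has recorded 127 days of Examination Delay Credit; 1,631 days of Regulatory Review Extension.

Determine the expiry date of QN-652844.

July 29, 2042

Base term: filing date + 17 years → 15 November 2039.
Examination Delay Credit: +127 days → 21 March 2040.
Regulatory Review Extension: 1631 days claimed exceeds the 860-day cap, so +860 days → 29 July 2042.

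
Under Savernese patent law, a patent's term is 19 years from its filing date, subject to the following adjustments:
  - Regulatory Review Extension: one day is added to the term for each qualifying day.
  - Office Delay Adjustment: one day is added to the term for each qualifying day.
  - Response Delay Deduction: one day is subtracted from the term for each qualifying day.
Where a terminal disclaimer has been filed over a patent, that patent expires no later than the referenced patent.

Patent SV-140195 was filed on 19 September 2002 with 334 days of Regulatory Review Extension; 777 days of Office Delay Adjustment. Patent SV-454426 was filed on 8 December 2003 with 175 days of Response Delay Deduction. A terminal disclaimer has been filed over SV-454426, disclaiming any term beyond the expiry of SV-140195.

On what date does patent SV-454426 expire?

Natural term of SV-454426:
  Base: filing + 19 years → 8 December 2022.
  Response Delay Deduction: −175 days → 16 June 2022.
Expiry of referenced patent SV-140195:
  Base: filing + 19 years → 19 September 2021.
  Regulatory Review Extension: +334 days → 19 August 2022.
  Office Delay Adjustment: +777 days → 4 October 2024.
Terminal disclaimer: SV-454426 expires on the earlier of 16 June 2022 and 4 October 2024.

June 16, 2022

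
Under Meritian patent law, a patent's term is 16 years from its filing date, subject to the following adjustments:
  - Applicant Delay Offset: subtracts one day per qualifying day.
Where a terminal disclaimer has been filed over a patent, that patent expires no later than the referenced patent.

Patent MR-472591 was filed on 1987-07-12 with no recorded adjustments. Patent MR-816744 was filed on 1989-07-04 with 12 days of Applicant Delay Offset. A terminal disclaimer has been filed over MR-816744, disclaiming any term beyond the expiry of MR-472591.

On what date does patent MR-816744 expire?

2003-07-12

Natural term of MR-816744:
  Base: filing + 16 years → 4 July 2005.
  Applicant Delay Offset: −12 days → 22 June 2005.
Expiry of referenced patent MR-472591:
  Base: filing + 16 years → 12 July 2003.
Terminal disclaimer: MR-816744 expires on the earlier of 22 June 2005 and 12 July 2003.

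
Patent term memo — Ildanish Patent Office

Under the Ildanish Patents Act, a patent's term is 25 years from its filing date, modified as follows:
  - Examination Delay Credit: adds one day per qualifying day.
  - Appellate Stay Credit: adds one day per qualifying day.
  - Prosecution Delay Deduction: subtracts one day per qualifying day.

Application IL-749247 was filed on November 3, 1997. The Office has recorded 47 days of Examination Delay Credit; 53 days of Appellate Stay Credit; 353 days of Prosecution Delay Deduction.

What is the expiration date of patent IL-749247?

2022-02-23

Base term: filing date + 25 years → 3 November 2022.
Examination Delay Credit: +47 days → 20 December 2022.
Appellate Stay Credit: +53 days → 11 February 2023.
Prosecution Delay Deduction: −353 days → 23 February 2022.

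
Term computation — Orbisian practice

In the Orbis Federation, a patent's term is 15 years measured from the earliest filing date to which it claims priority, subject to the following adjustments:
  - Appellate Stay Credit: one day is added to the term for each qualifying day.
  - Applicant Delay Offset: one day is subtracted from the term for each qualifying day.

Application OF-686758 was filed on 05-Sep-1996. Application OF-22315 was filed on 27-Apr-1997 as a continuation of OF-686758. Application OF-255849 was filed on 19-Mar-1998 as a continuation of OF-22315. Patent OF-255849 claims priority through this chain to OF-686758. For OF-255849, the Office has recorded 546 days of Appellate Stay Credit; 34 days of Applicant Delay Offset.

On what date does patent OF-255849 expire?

2013-01-29

Earliest priority filing: 5 September 1996.
Base term: 5 September 1996 + 15 years → 5 September 2011.
Appellate Stay Credit: +546 days → 4 March 2013.
Applicant Delay Offset: −34 days → 29 January 2013.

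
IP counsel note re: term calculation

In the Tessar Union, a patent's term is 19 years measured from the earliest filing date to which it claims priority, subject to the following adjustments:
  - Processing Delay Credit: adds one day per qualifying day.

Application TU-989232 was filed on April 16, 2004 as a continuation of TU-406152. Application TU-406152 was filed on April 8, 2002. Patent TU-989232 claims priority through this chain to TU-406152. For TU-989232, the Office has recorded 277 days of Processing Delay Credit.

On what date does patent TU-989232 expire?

Earliest priority filing: 8 April 2002.
Base term: 8 April 2002 + 19 years → 8 April 2021.
Processing Delay Credit: +277 days → 10 January 2022.

January 10, 2022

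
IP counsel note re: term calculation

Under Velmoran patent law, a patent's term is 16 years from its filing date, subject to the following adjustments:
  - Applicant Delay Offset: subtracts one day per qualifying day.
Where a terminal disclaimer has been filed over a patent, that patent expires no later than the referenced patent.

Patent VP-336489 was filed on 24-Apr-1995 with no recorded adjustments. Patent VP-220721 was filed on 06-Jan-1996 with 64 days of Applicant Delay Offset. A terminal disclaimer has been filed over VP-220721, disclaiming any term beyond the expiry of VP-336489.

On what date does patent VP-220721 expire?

2011-04-24

Natural term of VP-220721:
  Base: filing + 16 years → 6 January 2012.
  Applicant Delay Offset: −64 days → 3 November 2011.
Expiry of referenced patent VP-336489:
  Base: filing + 16 years → 24 April 2011.
Terminal disclaimer: VP-220721 expires on the earlier of 3 November 2011 and 24 April 2011.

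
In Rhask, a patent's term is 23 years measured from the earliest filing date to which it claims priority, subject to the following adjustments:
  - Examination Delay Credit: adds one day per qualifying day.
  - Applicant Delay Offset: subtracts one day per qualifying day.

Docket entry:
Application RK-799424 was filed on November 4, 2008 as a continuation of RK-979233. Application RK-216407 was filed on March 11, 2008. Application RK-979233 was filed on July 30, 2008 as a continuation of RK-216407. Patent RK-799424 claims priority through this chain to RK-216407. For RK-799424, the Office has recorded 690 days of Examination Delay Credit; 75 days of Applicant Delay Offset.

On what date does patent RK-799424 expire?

November 15, 2032

Earliest priority filing: 11 March 2008.
Base term: 11 March 2008 + 23 years → 11 March 2031.
Examination Delay Credit: +690 days → 29 January 2033.
Applicant Delay Offset: −75 days → 15 November 2032.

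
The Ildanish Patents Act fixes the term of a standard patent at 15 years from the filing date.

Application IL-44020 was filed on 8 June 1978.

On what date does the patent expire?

June 8, 1993

Filing date + 15 years → 8 June 1993.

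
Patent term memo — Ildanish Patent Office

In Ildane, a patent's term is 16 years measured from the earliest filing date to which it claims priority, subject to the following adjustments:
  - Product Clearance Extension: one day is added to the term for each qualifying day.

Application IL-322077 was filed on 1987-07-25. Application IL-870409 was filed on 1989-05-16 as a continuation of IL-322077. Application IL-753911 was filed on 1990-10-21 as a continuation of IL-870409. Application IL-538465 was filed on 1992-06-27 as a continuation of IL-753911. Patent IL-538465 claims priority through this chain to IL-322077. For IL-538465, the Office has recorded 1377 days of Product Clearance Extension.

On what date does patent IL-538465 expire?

May 2, 2007

Earliest priority filing: 25 July 1987.
Base term: 25 July 1987 + 16 years → 25 July 2003.
Product Clearance Extension: +1377 days → 2 May 2007.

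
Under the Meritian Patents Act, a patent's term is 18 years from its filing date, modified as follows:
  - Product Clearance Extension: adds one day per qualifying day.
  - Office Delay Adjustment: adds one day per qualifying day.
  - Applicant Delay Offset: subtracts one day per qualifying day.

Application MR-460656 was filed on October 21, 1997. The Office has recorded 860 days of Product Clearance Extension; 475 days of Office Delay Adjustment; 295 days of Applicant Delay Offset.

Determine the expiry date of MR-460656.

Base term: filing date + 18 years → 21 October 2015.
Product Clearance Extension: +860 days → 27 February 2018.
Office Delay Adjustment: +475 days → 17 June 2019.
Applicant Delay Offset: −295 days → 26 August 2018.

2018-08-26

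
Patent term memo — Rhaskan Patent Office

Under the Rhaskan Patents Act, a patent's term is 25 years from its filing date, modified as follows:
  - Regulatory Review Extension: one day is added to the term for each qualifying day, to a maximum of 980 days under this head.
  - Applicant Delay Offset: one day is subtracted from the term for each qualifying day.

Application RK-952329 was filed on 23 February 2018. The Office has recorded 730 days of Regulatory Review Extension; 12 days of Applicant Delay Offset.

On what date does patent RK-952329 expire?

2045-02-10

Base term: filing date + 25 years → 23 February 2043.
Regulatory Review Extension: 730 days (within the 980-day cap) → +730 days → 22 February 2045.
Applicant Delay Offset: −12 days → 10 February 2045.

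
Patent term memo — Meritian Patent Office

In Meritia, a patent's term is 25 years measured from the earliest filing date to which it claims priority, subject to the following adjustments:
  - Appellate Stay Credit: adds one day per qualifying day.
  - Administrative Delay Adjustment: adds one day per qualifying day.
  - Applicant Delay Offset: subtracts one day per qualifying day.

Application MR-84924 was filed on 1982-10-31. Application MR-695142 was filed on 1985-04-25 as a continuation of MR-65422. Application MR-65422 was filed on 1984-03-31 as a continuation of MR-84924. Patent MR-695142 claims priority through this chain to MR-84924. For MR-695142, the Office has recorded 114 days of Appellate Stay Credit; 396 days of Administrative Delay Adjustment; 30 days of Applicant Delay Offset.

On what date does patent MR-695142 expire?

2009-02-22

Earliest priority filing: 31 October 1982.
Base term: 31 October 1982 + 25 years → 31 October 2007.
Appellate Stay Credit: +114 days → 22 February 2008.
Administrative Delay Adjustment: +396 days → 24 March 2009.
Applicant Delay Offset: −30 days → 22 February 2009.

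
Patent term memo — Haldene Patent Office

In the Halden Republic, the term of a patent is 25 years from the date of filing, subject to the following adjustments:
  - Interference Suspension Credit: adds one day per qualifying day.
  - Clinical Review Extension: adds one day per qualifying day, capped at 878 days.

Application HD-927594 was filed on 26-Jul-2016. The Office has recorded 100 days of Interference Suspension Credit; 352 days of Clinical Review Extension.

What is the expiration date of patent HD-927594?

2042-10-21

Base term: filing date + 25 years → 26 July 2041.
Interference Suspension Credit: +100 days → 3 November 2041.
Clinical Review Extension: 352 days (within the 878-day cap) → +352 days → 21 October 2042.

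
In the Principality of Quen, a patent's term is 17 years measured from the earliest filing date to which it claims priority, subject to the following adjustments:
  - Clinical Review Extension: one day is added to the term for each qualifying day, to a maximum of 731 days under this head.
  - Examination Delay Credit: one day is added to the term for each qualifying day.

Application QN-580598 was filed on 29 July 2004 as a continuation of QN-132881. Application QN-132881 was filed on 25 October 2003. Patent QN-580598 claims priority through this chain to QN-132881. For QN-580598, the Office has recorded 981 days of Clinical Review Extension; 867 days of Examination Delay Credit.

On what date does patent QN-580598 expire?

March 11, 2025

Earliest priority filing: 25 October 2003.
Base term: 25 October 2003 + 17 years → 25 October 2020.
Clinical Review Extension: 981 days claimed exceeds the 731-day cap, so +731 days → 26 October 2022.
Examination Delay Credit: +867 days → 11 March 2025.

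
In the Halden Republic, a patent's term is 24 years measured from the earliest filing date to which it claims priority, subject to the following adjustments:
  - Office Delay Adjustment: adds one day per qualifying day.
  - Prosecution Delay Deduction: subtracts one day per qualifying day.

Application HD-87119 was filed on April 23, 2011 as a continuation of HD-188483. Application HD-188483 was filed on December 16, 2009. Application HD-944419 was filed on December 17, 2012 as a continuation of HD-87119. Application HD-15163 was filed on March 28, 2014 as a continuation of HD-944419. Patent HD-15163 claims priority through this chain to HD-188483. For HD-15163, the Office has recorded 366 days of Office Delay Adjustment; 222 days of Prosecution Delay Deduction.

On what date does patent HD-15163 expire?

Earliest priority filing: 16 December 2009.
Base term: 16 December 2009 + 24 years → 16 December 2033.
Office Delay Adjustment: +366 days → 17 December 2034.
Prosecution Delay Deduction: −222 days → 9 May 2034.

May 9, 2034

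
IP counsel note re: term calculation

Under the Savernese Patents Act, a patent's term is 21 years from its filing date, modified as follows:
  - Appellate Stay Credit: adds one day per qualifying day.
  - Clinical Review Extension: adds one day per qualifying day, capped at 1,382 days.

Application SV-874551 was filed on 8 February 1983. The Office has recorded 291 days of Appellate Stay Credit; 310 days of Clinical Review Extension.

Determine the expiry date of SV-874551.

Base term: filing date + 21 years → 8 February 2004.
Appellate Stay Credit: +291 days → 25 November 2004.
Clinical Review Extension: 310 days (within the 1382-day cap) → +310 days → 1 October 2005.

October 1, 2005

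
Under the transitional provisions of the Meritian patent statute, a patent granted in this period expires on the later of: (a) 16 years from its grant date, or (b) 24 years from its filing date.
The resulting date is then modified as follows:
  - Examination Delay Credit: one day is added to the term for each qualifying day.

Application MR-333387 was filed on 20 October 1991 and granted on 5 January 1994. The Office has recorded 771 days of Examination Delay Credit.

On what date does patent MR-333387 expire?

November 29, 2017

(a) grant + 16 years → 5 January 2010.
(b) filing + 24 years → 20 October 2015.
Later of the two: 20 October 2015.
Examination Delay Credit: +771 days → 29 November 2017.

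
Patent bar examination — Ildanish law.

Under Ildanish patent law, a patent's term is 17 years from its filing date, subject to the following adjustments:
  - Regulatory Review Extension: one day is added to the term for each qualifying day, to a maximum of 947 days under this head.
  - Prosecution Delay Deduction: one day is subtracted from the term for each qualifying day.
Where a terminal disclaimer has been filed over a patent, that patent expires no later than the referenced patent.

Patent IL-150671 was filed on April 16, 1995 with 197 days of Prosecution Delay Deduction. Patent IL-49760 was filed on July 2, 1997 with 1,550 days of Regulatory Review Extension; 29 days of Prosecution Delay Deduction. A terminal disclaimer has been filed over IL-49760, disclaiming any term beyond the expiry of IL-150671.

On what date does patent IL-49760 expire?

2011-10-02

Natural term of IL-49760:
  Base: filing + 17 years → 2 July 2014.
  Regulatory Review Extension: 1550 days claimed exceeds the 947-day cap, so +947 days → 3 February 2017.
  Prosecution Delay Deduction: −29 days → 5 January 2017.
Expiry of referenced patent IL-150671:
  Base: filing + 17 years → 16 April 2012.
  Prosecution Delay Deduction: −197 days → 2 October 2011.
Terminal disclaimer: IL-49760 expires on the earlier of 5 January 2017 and 2 October 2011.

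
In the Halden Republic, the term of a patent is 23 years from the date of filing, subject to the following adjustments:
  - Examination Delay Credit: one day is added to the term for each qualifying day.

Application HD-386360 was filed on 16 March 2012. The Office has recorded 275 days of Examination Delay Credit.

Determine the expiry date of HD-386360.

December 16, 2035

Base term: filing date + 23 years → 16 March 2035.
Examination Delay Credit: +275 days → 16 December 2035.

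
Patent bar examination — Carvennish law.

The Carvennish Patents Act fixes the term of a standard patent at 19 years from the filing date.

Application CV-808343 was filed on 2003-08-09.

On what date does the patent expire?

Filing date + 19 years → 9 August 2022.

2022-08-09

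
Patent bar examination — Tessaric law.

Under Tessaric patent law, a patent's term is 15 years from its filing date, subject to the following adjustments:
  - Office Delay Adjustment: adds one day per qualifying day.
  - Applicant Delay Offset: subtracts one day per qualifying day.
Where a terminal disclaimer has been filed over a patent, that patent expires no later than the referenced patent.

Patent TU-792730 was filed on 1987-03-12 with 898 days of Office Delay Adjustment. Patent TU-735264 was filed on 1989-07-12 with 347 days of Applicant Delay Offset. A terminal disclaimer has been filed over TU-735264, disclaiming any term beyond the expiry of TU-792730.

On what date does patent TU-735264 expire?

Natural term of TU-735264:
  Base: filing + 15 years → 12 July 2004.
  Applicant Delay Offset: −347 days → 31 July 2003.
Expiry of referenced patent TU-792730:
  Base: filing + 15 years → 12 March 2002.
  Office Delay Adjustment: +898 days → 26 August 2004.
Terminal disclaimer: TU-735264 expires on the earlier of 31 July 2003 and 26 August 2004.

2003-07-31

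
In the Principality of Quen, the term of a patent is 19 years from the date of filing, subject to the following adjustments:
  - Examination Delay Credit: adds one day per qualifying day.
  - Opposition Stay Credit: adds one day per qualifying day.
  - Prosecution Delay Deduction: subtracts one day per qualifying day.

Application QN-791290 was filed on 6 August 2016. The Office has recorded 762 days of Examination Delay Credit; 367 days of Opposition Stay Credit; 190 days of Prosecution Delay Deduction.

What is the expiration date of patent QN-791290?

Base term: filing date + 19 years → 6 August 2035.
Examination Delay Credit: +762 days → 6 September 2037.
Opposition Stay Credit: +367 days → 8 September 2038.
Prosecution Delay Deduction: −190 days → 2 March 2038.

March 2, 2038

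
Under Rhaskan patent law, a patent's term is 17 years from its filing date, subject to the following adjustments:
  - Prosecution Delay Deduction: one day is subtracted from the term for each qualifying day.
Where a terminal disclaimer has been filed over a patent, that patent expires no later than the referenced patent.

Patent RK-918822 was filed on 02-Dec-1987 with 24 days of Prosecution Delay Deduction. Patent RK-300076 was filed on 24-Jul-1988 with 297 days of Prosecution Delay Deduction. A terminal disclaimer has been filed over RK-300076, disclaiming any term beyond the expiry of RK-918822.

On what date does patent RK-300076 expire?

September 30, 2004

Natural term of RK-300076:
  Base: filing + 17 years → 24 July 2005.
  Prosecution Delay Deduction: −297 days → 30 September 2004.
Expiry of referenced patent RK-918822:
  Base: filing + 17 years → 2 December 2004.
  Prosecution Delay Deduction: −24 days → 8 November 2004.
Terminal disclaimer: RK-300076 expires on the earlier of 30 September 2004 and 8 November 2004.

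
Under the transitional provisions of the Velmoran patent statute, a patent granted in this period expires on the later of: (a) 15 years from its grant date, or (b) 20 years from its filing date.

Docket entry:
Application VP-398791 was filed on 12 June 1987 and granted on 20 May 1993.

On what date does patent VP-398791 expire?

2008-05-20

(a) grant + 15 years → 20 May 2008.
(b) filing + 20 years → 12 June 2007.
Later of the two: 20 May 2008.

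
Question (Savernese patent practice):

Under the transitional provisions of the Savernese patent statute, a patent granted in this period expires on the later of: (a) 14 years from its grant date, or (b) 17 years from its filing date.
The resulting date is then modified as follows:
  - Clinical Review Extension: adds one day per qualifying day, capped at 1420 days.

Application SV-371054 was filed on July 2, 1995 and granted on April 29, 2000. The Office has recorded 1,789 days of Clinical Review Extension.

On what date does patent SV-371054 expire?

(a) grant + 14 years → 29 April 2014.
(b) filing + 17 years → 2 July 2012.
Later of the two: 29 April 2014.
Clinical Review Extension: 1789 days claimed exceeds the 1420-day cap, so +1420 days → 19 March 2018.

2018-03-19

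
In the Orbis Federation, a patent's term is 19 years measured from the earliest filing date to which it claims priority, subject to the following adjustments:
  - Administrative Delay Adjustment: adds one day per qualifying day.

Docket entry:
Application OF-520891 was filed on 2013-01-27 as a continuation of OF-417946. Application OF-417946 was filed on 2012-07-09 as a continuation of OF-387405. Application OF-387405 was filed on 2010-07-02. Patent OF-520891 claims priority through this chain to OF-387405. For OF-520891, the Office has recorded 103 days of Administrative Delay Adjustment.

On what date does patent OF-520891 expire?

Earliest priority filing: 2 July 2010.
Base term: 2 July 2010 + 19 years → 2 July 2029.
Administrative Delay Adjustment: +103 days → 13 October 2029.

October 13, 2029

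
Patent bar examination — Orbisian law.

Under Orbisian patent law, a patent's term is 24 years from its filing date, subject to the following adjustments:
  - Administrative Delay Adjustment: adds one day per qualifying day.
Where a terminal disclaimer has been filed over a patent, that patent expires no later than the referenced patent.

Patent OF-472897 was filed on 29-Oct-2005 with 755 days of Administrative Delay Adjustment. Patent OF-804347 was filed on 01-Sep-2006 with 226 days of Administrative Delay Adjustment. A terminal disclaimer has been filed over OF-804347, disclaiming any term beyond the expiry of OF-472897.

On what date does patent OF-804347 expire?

Natural term of OF-804347:
  Base: filing + 24 years → 1 September 2030.
  Administrative Delay Adjustment: +226 days → 15 April 2031.
Expiry of referenced patent OF-472897:
  Base: filing + 24 years → 29 October 2029.
  Administrative Delay Adjustment: +755 days → 23 November 2031.
Terminal disclaimer: OF-804347 expires on the earlier of 15 April 2031 and 23 November 2031.

2031-04-15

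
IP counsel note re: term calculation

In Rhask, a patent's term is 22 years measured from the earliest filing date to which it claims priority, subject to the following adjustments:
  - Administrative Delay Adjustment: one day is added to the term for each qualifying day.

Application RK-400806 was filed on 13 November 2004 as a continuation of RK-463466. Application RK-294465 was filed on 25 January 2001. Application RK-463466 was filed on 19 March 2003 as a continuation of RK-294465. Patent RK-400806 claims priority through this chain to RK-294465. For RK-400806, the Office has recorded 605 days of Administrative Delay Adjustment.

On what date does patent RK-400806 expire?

Earliest priority filing: 25 January 2001.
Base term: 25 January 2001 + 22 years → 25 January 2023.
Administrative Delay Adjustment: +605 days → 21 September 2024.

September 21, 2024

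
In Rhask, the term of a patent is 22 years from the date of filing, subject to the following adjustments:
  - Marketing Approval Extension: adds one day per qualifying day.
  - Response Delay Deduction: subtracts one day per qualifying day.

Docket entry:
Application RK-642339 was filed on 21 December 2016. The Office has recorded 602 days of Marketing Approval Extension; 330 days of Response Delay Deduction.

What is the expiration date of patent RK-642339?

September 19, 2039

Base term: filing date + 22 years → 21 December 2038.
Marketing Approval Extension: +602 days → 14 August 2040.
Response Delay Deduction: −330 days → 19 September 2039.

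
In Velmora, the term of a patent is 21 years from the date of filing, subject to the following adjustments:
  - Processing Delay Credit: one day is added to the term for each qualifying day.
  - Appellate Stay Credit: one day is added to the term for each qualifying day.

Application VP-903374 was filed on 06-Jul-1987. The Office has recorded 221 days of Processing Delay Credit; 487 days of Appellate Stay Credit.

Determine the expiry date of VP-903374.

Base term: filing date + 21 years → 6 July 2008.
Processing Delay Credit: +221 days → 12 February 2009.
Appellate Stay Credit: +487 days → 14 June 2010.

2010-06-14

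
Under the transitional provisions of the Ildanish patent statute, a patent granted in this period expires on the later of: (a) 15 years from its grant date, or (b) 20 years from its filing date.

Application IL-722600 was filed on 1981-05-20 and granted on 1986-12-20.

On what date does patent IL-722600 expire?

2001-12-20

(a) grant + 15 years → 20 December 2001.
(b) filing + 20 years → 20 May 2001.
Later of the two: 20 December 2001.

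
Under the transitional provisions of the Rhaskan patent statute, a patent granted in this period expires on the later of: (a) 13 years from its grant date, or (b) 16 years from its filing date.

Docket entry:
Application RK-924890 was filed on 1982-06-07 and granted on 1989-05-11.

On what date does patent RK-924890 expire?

(a) grant + 13 years → 11 May 2002.
(b) filing + 16 years → 7 June 1998.
Later of the two: 11 May 2002.

May 11, 2002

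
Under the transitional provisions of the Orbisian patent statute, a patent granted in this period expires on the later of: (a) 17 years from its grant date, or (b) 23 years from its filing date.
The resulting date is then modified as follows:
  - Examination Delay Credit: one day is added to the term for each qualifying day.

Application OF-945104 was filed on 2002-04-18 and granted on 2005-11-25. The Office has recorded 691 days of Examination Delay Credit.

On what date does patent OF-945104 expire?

(a) grant + 17 years → 25 November 2022.
(b) filing + 23 years → 18 April 2025.
Later of the two: 18 April 2025.
Examination Delay Credit: +691 days → 10 March 2027.

2027-03-10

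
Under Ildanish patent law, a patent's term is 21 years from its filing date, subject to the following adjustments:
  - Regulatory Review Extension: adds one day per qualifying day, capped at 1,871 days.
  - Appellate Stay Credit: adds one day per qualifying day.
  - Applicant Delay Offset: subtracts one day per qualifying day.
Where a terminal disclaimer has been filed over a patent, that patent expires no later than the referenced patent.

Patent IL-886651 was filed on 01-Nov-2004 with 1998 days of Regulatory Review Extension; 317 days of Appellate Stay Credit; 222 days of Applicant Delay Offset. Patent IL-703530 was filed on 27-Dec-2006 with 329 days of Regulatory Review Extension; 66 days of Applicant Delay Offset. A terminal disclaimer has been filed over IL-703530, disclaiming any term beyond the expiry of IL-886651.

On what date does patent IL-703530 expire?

Natural term of IL-703530:
  Base: filing + 21 years → 27 December 2027.
  Regulatory Review Extension: 329 days (within the 1871-day cap) → +329 days → 20 November 2028.
  Applicant Delay Offset: −66 days → 15 September 2028.
Expiry of referenced patent IL-886651:
  Base: filing + 21 years → 1 November 2025.
  Regulatory Review Extension: 1998 days claimed exceeds the 1871-day cap, so +1871 days → 16 December 2030.
  Appellate Stay Credit: +317 days → 29 October 2031.
  Applicant Delay Offset: −222 days → 21 March 2031.
Terminal disclaimer: IL-703530 expires on the earlier of 15 September 2028 and 21 March 2031.

September 15, 2028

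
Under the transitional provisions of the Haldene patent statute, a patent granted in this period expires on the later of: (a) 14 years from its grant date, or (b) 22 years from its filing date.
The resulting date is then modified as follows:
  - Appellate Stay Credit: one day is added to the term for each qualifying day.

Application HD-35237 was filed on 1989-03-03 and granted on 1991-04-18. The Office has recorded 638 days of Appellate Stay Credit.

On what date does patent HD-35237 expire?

2012-11-30

(a) grant + 14 years → 18 April 2005.
(b) filing + 22 years → 3 March 2011.
Later of the two: 3 March 2011.
Appellate Stay Credit: +638 days → 30 November 2012.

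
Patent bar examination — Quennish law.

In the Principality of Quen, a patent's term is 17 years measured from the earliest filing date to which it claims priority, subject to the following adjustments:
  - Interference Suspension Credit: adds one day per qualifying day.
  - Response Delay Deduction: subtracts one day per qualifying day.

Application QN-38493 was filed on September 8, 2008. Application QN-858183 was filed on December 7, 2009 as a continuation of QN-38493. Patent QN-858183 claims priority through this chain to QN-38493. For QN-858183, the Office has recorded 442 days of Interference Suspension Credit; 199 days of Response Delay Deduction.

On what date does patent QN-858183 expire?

2026-05-09

Earliest priority filing: 8 September 2008.
Base term: 8 September 2008 + 17 years → 8 September 2025.
Interference Suspension Credit: +442 days → 24 November 2026.
Response Delay Deduction: −199 days → 9 May 2026.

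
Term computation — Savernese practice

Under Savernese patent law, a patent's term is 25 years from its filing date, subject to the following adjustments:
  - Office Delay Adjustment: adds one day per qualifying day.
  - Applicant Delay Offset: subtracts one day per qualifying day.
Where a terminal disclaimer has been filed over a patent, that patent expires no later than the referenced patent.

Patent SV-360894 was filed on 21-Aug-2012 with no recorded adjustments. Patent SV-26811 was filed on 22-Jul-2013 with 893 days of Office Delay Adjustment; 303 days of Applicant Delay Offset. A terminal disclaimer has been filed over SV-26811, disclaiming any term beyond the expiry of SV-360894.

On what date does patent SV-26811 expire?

Natural term of SV-26811:
  Base: filing + 25 years → 22 July 2038.
  Office Delay Adjustment: +893 days → 31 December 2040.
  Applicant Delay Offset: −303 days → 3 March 2040.
Expiry of referenced patent SV-360894:
  Base: filing + 25 years → 21 August 2037.
Terminal disclaimer: SV-26811 expires on the earlier of 3 March 2040 and 21 August 2037.

August 21, 2037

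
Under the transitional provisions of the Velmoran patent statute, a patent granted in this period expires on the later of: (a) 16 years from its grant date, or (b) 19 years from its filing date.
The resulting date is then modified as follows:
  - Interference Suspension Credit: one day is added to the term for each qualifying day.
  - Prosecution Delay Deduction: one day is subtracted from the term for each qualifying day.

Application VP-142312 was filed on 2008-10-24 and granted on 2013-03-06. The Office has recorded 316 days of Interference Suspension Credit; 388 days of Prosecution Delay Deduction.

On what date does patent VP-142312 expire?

(a) grant + 16 years → 6 March 2029.
(b) filing + 19 years → 24 October 2027.
Later of the two: 6 March 2029.
Interference Suspension Credit: +316 days → 16 January 2030.
Prosecution Delay Deduction: −388 days → 24 December 2028.

2028-12-24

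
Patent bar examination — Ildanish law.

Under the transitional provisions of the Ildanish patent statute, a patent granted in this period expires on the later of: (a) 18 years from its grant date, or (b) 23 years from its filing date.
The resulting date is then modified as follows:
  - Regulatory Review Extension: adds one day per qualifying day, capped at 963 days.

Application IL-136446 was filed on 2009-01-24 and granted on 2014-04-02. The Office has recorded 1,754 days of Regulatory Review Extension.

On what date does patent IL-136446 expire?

2034-11-21

(a) grant + 18 years → 2 April 2032.
(b) filing + 23 years → 24 January 2032.
Later of the two: 2 April 2032.
Regulatory Review Extension: 1754 days claimed exceeds the 963-day cap, so +963 days → 21 November 2034.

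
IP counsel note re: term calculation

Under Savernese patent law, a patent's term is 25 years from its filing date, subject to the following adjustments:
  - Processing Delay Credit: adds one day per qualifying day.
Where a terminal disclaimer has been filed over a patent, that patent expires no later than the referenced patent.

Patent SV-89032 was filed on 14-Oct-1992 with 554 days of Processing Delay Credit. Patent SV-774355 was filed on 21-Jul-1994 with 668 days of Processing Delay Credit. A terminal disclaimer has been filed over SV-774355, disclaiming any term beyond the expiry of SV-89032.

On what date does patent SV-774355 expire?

2019-04-21

Natural term of SV-774355:
  Base: filing + 25 years → 21 July 2019.
  Processing Delay Credit: +668 days → 19 May 2021.
Expiry of referenced patent SV-89032:
  Base: filing + 25 years → 14 October 2017.
  Processing Delay Credit: +554 days → 21 April 2019.
Terminal disclaimer: SV-774355 expires on the earlier of 19 May 2021 and 21 April 2019.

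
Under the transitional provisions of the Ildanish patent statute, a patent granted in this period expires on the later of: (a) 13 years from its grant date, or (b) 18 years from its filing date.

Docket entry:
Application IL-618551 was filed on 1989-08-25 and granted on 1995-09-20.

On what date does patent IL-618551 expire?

(a) grant + 13 years → 20 September 2008.
(b) filing + 18 years → 25 August 2007.
Later of the two: 20 September 2008.

2008-09-20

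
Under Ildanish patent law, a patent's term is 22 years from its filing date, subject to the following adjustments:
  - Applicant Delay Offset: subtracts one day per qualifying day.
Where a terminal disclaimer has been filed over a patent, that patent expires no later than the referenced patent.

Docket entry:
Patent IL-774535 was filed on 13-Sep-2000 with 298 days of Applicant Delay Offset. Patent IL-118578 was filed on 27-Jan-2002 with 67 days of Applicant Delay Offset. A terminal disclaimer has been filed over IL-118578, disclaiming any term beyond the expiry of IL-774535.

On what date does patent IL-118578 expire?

Natural term of IL-118578:
  Base: filing + 22 years → 27 January 2024.
  Applicant Delay Offset: −67 days → 21 November 2023.
Expiry of referenced patent IL-774535:
  Base: filing + 22 years → 13 September 2022.
  Applicant Delay Offset: −298 days → 19 November 2021.
Terminal disclaimer: IL-118578 expires on the earlier of 21 November 2023 and 19 November 2021.

2021-11-19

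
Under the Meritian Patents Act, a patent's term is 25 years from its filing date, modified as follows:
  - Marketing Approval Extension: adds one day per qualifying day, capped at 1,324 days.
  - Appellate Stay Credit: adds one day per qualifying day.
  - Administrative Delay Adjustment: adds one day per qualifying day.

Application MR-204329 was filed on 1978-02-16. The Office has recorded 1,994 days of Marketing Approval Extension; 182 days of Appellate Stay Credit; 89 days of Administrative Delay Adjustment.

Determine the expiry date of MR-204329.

June 30, 2007

Base term: filing date + 25 years → 16 February 2003.
Marketing Approval Extension: 1994 days claimed exceeds the 1324-day cap, so +1324 days → 2 October 2006.
Appellate Stay Credit: +182 days → 2 April 2007.
Administrative Delay Adjustment: +89 days → 30 June 2007.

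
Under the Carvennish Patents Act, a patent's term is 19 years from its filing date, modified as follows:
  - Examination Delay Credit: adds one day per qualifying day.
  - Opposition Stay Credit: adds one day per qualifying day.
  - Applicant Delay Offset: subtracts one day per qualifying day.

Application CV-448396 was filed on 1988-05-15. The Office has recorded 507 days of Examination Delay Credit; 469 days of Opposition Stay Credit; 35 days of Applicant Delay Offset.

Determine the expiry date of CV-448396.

December 11, 2009

Base term: filing date + 19 years → 15 May 2007.
Examination Delay Credit: +507 days → 3 October 2008.
Opposition Stay Credit: +469 days → 15 January 2010.
Applicant Delay Offset: −35 days → 11 December 2009.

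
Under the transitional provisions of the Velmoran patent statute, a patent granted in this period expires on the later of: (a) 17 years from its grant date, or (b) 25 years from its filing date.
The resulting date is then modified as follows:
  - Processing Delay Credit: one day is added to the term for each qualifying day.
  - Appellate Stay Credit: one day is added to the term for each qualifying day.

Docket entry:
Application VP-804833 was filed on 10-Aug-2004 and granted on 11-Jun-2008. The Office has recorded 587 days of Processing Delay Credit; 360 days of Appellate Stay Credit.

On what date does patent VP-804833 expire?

(a) grant + 17 years → 11 June 2025.
(b) filing + 25 years → 10 August 2029.
Later of the two: 10 August 2029.
Processing Delay Credit: +587 days → 20 March 2031.
Appellate Stay Credit: +360 days → 14 March 2032.

2032-03-14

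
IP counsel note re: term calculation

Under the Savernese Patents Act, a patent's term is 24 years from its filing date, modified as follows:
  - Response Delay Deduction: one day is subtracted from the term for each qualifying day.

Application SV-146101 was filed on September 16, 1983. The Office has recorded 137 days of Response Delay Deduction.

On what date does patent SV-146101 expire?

Base term: filing date + 24 years → 16 September 2007.
Response Delay Deduction: −137 days → 2 May 2007.

May 2, 2007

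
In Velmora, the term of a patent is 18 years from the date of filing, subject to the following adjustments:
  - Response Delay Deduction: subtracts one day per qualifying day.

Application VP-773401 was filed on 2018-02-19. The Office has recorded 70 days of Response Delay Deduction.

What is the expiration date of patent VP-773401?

2035-12-11

Base term: filing date + 18 years → 19 February 2036.
Response Delay Deduction: −70 days → 11 December 2035.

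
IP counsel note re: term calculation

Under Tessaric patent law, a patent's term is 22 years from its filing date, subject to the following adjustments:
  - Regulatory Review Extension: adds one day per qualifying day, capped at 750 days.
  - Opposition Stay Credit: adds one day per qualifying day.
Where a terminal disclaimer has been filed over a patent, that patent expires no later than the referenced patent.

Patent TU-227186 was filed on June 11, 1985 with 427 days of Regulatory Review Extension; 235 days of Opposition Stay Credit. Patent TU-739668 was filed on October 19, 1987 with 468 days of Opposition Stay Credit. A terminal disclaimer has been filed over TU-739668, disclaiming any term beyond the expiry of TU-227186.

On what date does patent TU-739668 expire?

April 3, 2009

Natural term of TU-739668:
  Base: filing + 22 years → 19 October 2009.
  Opposition Stay Credit: +468 days → 30 January 2011.
Expiry of referenced patent TU-227186:
  Base: filing + 22 years → 11 June 2007.
  Regulatory Review Extension: 427 days (within the 750-day cap) → +427 days → 11 August 2008.
  Opposition Stay Credit: +235 days → 3 April 2009.
Terminal disclaimer: TU-739668 expires on the earlier of 30 January 2011 and 3 April 2009.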